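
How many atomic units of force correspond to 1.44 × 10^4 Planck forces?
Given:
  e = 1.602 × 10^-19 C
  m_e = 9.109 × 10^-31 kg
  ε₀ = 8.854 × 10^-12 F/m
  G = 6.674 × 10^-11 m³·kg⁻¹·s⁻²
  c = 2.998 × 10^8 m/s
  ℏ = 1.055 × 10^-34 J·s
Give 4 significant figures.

Planck force: F_P = c⁴/G = 1.210 × 10^44 N
atomic unit of force: F_au = E_h/a₀ = m_e²e⁶/((4πε₀)³ℏ⁴) = 8.220 × 10^-8 N
1.44 × 10^4 × 1.210 × 10^44 / 8.220 × 10^-8 = 2.121 × 10^55

2.121 × 10^55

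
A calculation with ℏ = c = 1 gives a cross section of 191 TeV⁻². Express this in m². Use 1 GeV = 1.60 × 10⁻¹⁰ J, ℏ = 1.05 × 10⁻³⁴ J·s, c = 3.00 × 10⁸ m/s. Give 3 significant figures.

7.40 × 10⁻³⁶ m²

Area is [L]² = [E]⁻²·(ℏc)²; restore (ℏc)².
1 GeV⁻² → (ℏc)² × (1 GeV in J)⁻² = 3.88 × 10⁻³² m².
Convert the energy scale: 191 TeV⁻² = 1.91 × 10⁻⁴ GeV⁻².
Result: 1.91 × 10⁻⁴ × 3.88 × 10⁻³² = 7.40 × 10⁻³⁶ m².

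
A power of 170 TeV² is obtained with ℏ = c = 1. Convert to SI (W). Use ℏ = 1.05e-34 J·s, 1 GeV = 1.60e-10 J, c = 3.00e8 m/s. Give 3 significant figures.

4.14e22 W

Power is [E]/[T] = [E]²/ℏ.
1 GeV² → 1/ℏ × (1 GeV in J)² = 2.44e14 W.
Convert the energy scale: 170 TeV² = 1.70e8 GeV².
Result: 1.70e8 × 2.44e14 = 4.14e22 W.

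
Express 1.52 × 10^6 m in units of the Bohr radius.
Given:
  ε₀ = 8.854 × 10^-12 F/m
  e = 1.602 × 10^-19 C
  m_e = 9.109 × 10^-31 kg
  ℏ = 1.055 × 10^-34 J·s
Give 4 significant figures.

2.869 × 10^16

Bohr radius: a₀ = 4πε₀ℏ²/(m_e e²) = 5.297 × 10^-11 m.
1.52 × 10^6 / 5.297 × 10^-11 = 2.869 × 10^16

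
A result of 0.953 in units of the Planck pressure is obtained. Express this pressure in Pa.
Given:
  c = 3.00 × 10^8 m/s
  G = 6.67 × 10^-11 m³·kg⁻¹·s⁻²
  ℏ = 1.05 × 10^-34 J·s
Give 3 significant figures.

One Planck pressure: p_P = c⁷/(ℏG²) = 4.68 × 10^113 Pa.
0.953 × 4.68 × 10^113 Pa = 4.46 × 10^113 Pa

4.46 × 10^113 Pa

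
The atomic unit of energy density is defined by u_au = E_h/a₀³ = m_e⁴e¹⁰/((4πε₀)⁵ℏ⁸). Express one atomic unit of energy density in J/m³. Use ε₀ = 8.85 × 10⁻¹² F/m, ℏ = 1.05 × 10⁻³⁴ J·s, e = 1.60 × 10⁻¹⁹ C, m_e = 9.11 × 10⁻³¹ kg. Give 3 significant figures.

3.01 × 10¹³ J/m³

u_au = E_h/a₀³ = m_e⁴e¹⁰/((4πε₀)⁵ℏ⁸)
E_h = 4.38 × 10⁻¹⁸ J
a₀ = 5.26 × 10⁻¹¹ m
E_h/a₀³ = 3.01 × 10¹³ J/m³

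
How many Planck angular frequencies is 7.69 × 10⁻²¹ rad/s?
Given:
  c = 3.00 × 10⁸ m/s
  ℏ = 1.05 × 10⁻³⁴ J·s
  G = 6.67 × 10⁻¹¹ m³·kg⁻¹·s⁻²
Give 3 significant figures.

4.13 × 10⁻⁶⁴

Planck angular frequency: ω_P = √(c⁵/(ℏG)) = 1.86 × 10⁴³ rad/s.
7.69 × 10⁻²¹ / 1.86 × 10⁴³ = 4.13 × 10⁻⁶⁴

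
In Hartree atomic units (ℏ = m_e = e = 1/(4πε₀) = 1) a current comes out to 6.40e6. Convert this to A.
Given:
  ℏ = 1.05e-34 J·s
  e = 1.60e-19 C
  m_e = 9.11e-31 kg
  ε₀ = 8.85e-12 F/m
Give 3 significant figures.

4.27e4 A

One atomic unit of electric current: I_au = e E_h/ℏ = m_e e⁵/((4πε₀)²ℏ³) = 6.67e-3 A.
6.40e6 × 6.67e-3 A = 4.27e4 A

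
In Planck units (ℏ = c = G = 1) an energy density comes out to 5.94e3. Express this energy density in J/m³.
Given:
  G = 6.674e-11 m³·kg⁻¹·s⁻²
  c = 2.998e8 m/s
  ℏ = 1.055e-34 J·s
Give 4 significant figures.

2.752e117 J/m³

One Planck energy density: u_P = c⁷/(ℏG²) = 4.632e113 J/m³.
5.94e3 × 4.632e113 J/m³ = 2.752e117 J/m³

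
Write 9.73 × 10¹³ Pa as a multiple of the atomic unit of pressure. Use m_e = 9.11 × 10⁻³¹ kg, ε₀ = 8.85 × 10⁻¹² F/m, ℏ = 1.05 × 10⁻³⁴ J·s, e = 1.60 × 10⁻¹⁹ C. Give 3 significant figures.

atomic unit of pressure: P_au = E_h/a₀³ = m_e⁴e¹⁰/((4πε₀)⁵ℏ⁸) = 3.01 × 10¹³ Pa.
9.73 × 10¹³ / 3.01 × 10¹³ = 3.23

3.23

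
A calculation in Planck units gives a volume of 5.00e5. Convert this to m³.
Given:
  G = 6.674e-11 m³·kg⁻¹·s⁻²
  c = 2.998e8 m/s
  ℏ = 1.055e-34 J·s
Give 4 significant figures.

2.112e-99 m³

One Planck volume: V_P = (ℏG/c³)^(3/2) = 4.224e-105 m³.
5.00e5 × 4.224e-105 m³ = 2.112e-99 m³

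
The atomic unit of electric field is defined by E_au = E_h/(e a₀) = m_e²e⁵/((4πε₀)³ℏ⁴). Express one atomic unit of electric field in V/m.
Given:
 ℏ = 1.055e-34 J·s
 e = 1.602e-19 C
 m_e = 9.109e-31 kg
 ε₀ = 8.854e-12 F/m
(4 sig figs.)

E_au = E_h/(e a₀) = m_e²e⁵/((4πε₀)³ℏ⁴)
E_h = 4.354e-18 J
a₀ = 5.297e-11 m
E_h/(e·a₀) = 5.131e11 V/m

5.131e11 V/m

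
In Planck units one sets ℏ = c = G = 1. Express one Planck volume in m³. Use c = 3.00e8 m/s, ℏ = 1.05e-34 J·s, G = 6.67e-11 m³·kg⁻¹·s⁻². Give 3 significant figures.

V_P = (ℏG/c³)^(3/2)
  = √(1.75e-209)
  = 4.18e-105 m³

4.18e-105 m³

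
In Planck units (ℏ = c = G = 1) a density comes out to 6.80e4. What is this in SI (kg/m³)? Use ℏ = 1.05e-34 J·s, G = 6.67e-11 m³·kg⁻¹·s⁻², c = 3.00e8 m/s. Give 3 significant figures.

One Planck density: ρ_P = c⁵/(ℏG²) = 5.20e96 kg/m³.
6.80e4 × 5.20e96 kg/m³ = 3.54e101 kg/m³

3.54e101 kg/m³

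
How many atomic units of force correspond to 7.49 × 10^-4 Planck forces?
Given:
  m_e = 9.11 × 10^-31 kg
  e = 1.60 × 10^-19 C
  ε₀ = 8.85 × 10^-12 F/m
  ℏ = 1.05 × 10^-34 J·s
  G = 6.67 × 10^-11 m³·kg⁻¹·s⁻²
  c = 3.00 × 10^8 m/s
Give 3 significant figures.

Planck force: F_P = c⁴/G = 1.21 × 10^44 N
atomic unit of force: F_au = E_h/a₀ = m_e²e⁶/((4πε₀)³ℏ⁴) = 8.33 × 10^-8 N
7.49 × 10^-4 × 1.21 × 10^44 / 8.33 × 10^-8 = 1.09 × 10^48

1.09 × 10^48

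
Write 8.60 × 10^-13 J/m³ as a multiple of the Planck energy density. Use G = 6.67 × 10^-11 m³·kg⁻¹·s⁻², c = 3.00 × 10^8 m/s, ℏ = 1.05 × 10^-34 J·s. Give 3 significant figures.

Planck energy density: u_P = c⁷/(ℏG²) = 4.68 × 10^113 J/m³.
8.60 × 10^-13 / 4.68 × 10^113 = 1.84 × 10^-126

1.84 × 10^-126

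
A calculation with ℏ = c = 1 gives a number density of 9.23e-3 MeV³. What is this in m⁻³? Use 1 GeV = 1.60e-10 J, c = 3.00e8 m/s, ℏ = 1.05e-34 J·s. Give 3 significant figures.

1.21e36 m⁻³

Number density is [L]⁻³ = [E]³/(ℏc)³.
1 GeV³ → 1/(ℏc)³ × (1 GeV in J)³ = 1.31e47 m⁻³.
Convert the energy scale: 9.23e-3 MeV³ = 9.23e-12 GeV³.
Result: 9.23e-12 × 1.31e47 = 1.21e36 m⁻³.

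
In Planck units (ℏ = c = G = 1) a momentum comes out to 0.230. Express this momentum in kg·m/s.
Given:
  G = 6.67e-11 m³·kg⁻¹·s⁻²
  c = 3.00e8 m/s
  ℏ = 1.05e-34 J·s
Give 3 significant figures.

One Planck momentum: p_P = √(ℏc³/G) = 6.52 kg·m/s.
0.230 × 6.52 kg·m/s = 1.50 kg·m/s

1.50 kg·m/s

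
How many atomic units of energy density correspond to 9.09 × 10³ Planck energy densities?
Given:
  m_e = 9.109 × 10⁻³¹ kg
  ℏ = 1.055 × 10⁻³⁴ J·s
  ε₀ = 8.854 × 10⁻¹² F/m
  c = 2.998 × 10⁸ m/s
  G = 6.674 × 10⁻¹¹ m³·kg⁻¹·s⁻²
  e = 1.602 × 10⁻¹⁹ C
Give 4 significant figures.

Planck energy density: u_P = c⁷/(ℏG²) = 4.632 × 10¹¹³ J/m³
atomic unit of energy density: u_au = E_h/a₀³ = m_e⁴e¹⁰/((4πε₀)⁵ℏ⁸) = 2.929 × 10¹³ J/m³
9.09 × 10³ × 4.632 × 10¹¹³ / 2.929 × 10¹³ = 1.438 × 10¹⁰⁴

1.438 × 10¹⁰⁴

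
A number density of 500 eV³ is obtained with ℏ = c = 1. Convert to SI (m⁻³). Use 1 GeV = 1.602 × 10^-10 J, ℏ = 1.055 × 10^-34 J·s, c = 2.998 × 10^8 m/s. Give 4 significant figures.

Number density is [L]⁻³ = [E]³/(ℏc)³.
1 GeV³ → 1/(ℏc)³ × (1 GeV in J)³ = 1.299 × 10^47 m⁻³.
Convert the energy scale: 500 eV³ = 5.00 × 10^-25 GeV³.
Result: 5.00 × 10^-25 × 1.299 × 10^47 = 6.497 × 10^22 m⁻³.

6.497 × 10^22 m⁻³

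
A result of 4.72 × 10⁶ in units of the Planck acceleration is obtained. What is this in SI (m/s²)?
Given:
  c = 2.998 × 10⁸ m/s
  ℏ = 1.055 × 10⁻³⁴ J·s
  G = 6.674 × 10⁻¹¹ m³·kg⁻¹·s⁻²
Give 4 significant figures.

2.624 × 10⁵⁸ m/s²

One Planck acceleration: a_P = √(c⁷/(ℏG)) = 5.560 × 10⁵¹ m/s².
4.72 × 10⁶ × 5.560 × 10⁵¹ m/s² = 2.624 × 10⁵⁸ m/s²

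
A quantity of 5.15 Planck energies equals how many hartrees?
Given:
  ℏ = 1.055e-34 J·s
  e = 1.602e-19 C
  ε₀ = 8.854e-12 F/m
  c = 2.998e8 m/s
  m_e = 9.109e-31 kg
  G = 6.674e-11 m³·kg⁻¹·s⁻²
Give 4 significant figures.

Planck energy: E_P = √(ℏc⁵/G) = 1.957e9 J
hartree: E_h = m_e e⁴/(4πε₀ℏ)² = 4.354e-18 J
5.15 × 1.957e9 / 4.354e-18 = 2.314e27

2.314e27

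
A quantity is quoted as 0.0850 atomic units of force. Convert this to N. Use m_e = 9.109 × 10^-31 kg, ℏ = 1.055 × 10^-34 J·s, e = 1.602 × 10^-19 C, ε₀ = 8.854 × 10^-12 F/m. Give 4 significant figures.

6.987 × 10^-9 N

One atomic unit of force: F_au = E_h/a₀ = m_e²e⁶/((4πε₀)³ℏ⁴) = 8.220 × 10^-8 N.
0.0850 × 8.220 × 10^-8 N = 6.987 × 10^-9 N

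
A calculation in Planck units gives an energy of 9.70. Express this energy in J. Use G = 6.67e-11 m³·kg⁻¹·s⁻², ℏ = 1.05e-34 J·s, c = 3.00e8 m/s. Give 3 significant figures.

1.90e10 J

One Planck energy: E_P = √(ℏc⁵/G) = 1.96e9 J.
9.70 × 1.96e9 J = 1.90e10 J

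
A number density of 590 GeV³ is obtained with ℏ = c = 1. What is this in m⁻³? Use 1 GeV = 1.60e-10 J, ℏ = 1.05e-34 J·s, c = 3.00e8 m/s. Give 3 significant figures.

Number density is [L]⁻³ = [E]³/(ℏc)³.
1 GeV³ → 1/(ℏc)³ × (1 GeV in J)³ = 1.31e47 m⁻³.
Result: 590 × 1.31e47 = 7.73e49 m⁻³.

7.73e49 m⁻³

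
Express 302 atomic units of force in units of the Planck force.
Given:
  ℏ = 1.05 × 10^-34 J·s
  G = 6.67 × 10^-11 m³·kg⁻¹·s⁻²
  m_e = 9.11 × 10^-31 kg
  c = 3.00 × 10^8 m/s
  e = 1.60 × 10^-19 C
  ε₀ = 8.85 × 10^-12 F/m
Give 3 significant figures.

2.07 × 10^-49

atomic unit of force: F_au = E_h/a₀ = m_e²e⁶/((4πε₀)³ℏ⁴) = 8.33 × 10^-8 N
Planck force: F_P = c⁴/G = 1.21 × 10^44 N
302 × 8.33 × 10^-8 / 1.21 × 10^44 = 2.07 × 10^-49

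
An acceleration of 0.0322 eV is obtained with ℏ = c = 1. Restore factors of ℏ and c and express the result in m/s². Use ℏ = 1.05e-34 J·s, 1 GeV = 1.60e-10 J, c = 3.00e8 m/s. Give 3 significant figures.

1.47e22 m/s²

Acceleration is [L]/[T]² = c·[E]/ℏ.
1 GeV → c/ℏ × (1 GeV in J) = 4.57e32 m/s².
Convert the energy scale: 0.0322 eV = 3.22e-11 GeV.
Result: 3.22e-11 × 4.57e32 = 1.47e22 m/s².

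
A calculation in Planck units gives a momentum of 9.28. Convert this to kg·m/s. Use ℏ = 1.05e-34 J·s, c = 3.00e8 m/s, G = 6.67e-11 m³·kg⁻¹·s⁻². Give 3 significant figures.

One Planck momentum: p_P = √(ℏc³/G) = 6.52 kg·m/s.
9.28 × 6.52 kg·m/s = 60.5 kg·m/s

60.5 kg·m/s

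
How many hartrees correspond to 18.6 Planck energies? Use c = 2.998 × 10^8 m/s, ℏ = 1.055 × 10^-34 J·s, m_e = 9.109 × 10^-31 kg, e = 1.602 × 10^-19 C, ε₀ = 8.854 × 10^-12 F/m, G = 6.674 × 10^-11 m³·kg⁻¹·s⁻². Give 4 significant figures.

Planck energy: E_P = √(ℏc⁵/G) = 1.957 × 10^9 J
hartree: E_h = m_e e⁴/(4πε₀ℏ)² = 4.354 × 10^-18 J
18.6 × 1.957 × 10^9 / 4.354 × 10^-18 = 8.358 × 10^27

8.358 × 10^27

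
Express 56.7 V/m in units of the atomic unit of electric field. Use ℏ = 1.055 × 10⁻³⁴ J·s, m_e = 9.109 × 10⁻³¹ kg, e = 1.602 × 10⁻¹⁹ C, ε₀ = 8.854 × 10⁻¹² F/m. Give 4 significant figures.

atomic unit of electric field: E_au = E_h/(e a₀) = m_e²e⁵/((4πε₀)³ℏ⁴) = 5.131 × 10¹¹ V/m.
56.7 / 5.131 × 10¹¹ = 1.105 × 10⁻¹⁰

1.105 × 10⁻¹⁰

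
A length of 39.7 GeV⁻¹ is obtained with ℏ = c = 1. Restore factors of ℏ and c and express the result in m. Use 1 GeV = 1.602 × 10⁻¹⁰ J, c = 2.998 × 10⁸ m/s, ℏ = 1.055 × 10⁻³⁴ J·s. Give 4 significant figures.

7.838 × 10⁻¹⁵ m

A length is [E]⁻¹ in ℏ=c=1; restore one factor of ℏc.
1 GeV⁻¹ → ℏc × (1 GeV in J)⁻¹ = 1.974 × 10⁻¹⁶ m.
Result: 39.7 × 1.974 × 10⁻¹⁶ = 7.838 × 10⁻¹⁵ m.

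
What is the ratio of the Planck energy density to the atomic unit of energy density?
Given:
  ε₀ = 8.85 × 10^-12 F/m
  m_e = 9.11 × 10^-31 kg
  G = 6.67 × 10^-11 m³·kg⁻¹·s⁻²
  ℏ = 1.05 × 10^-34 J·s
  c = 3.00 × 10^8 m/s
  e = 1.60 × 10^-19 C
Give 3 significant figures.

1.55 × 10^100

Planck energy density: u_P = c⁷/(ℏG²) = 4.68 × 10^113 J/m³
atomic unit of energy density: u_au = E_h/a₀³ = m_e⁴e¹⁰/((4πε₀)⁵ℏ⁸) = 3.01 × 10^13 J/m³
ratio = 4.68 × 10^113 / 3.01 × 10^13 = 1.55 × 10^100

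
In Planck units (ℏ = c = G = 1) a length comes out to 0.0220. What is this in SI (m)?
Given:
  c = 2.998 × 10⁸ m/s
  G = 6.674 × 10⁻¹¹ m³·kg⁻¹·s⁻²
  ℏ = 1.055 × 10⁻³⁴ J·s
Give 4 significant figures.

One Planck length: ℓ_P = √(ℏG/c³) = 1.616 × 10⁻³⁵ m.
0.0220 × 1.616 × 10⁻³⁵ m = 3.556 × 10⁻³⁷ m

3.556 × 10⁻³⁷ m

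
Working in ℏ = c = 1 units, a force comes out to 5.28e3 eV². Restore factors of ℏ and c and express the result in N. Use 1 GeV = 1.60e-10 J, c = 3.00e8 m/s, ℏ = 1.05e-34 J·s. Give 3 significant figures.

Force is [E]/[L] = [E]²/(ℏc); restore (ℏc)⁻¹.
1 GeV² → 1/(ℏc) × (1 GeV in J)² = 8.13e5 N.
Convert the energy scale: 5.28e3 eV² = 5.28e-15 GeV².
Result: 5.28e-15 × 8.13e5 = 4.29e-9 N.

4.29e-9 N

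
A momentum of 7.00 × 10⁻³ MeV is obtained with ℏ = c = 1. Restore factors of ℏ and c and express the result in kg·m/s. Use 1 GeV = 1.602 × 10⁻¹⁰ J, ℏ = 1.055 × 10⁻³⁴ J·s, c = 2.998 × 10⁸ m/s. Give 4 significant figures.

3.740 × 10⁻²⁴ kg·m/s

Momentum is [E]/c; divide by c.
1 GeV → 1/c × (1 GeV in J) = 5.344 × 10⁻¹⁹ kg·m/s.
Convert the energy scale: 7.00 × 10⁻³ MeV = 7.00 × 10⁻⁶ GeV.
Result: 7.00 × 10⁻⁶ × 5.344 × 10⁻¹⁹ = 3.740 × 10⁻²⁴ kg·m/s.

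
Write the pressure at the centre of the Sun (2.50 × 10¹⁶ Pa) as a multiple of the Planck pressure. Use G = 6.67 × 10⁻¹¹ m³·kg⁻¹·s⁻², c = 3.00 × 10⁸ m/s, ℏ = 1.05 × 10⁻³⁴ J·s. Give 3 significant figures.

5.34 × 10⁻⁹⁸

Planck pressure: p_P = c⁷/(ℏG²) = 4.68 × 10¹¹³ Pa.
2.50 × 10¹⁶ / 4.68 × 10¹¹³ = 5.34 × 10⁻⁹⁸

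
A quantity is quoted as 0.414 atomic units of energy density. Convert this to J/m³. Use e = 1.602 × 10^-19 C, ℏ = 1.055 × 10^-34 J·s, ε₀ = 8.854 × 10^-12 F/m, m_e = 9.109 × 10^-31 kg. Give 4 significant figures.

One atomic unit of energy density: u_au = E_h/a₀³ = m_e⁴e¹⁰/((4πε₀)⁵ℏ⁸) = 2.929 × 10^13 J/m³.
0.414 × 2.929 × 10^13 J/m³ = 1.213 × 10^13 J/m³

1.213 × 10^13 J/m³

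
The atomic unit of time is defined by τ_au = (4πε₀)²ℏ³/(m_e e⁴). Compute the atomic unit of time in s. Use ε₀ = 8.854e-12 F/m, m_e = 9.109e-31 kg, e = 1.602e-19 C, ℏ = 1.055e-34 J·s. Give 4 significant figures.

τ_au = (4πε₀)²ℏ³/(m_e e⁴)
E_h = 4.354e-18 J
ℏ/E_h = 2.423e-17 s

2.423e-17 s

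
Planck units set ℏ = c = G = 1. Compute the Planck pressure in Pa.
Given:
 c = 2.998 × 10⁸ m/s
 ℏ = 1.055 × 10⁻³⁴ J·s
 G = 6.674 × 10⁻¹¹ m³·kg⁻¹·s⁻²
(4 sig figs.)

4.632 × 10¹¹³ Pa

From ℏ = c = G = 1 the pressure scale is p_P = c⁷/(ℏG²).
  = 2.177 × 10⁵⁹ / 4.699 × 10⁻⁵⁵
  = 4.632 × 10¹¹³ Pa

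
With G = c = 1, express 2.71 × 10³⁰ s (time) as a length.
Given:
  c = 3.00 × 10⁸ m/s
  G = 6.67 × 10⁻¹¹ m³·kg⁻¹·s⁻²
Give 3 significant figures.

Time → length via c.
2.71 × 10³⁰ s × (c) = 8.13 × 10³⁸ m

8.13 × 10³⁸ m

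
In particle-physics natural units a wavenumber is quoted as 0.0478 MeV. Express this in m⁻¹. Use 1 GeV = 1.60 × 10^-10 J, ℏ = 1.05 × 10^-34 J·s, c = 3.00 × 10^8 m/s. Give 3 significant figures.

Inverse length is [E]/(ℏc).
1 GeV → 1/(ℏc) × (1 GeV in J) = 5.08 × 10^15 m⁻¹.
Convert the energy scale: 0.0478 MeV = 4.78 × 10^-5 GeV.
Result: 4.78 × 10^-5 × 5.08 × 10^15 = 2.43 × 10^11 m⁻¹.

2.43 × 10^11 m⁻¹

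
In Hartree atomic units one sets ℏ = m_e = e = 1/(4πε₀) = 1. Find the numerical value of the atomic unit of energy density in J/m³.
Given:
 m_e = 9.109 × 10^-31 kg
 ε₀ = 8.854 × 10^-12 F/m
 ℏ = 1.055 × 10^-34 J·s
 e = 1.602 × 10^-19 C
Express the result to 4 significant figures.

u_au = E_h/a₀³ = m_e⁴e¹⁰/((4πε₀)⁵ℏ⁸)
E_h = 4.354 × 10^-18 J
a₀ = 5.297 × 10^-11 m
E_h/a₀³ = 2.929 × 10^13 J/m³

2.929 × 10^13 J/m³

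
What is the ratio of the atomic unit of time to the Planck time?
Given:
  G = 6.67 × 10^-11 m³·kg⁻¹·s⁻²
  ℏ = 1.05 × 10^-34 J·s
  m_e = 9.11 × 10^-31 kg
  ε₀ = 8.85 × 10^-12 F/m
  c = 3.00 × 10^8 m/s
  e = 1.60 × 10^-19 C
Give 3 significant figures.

4.47 × 10^26

atomic unit of time: τ_au = (4πε₀)²ℏ³/(m_e e⁴) = 2.40 × 10^-17 s
Planck time: t_P = √(ℏG/c⁵) = 5.37 × 10^-44 s
ratio = 2.40 × 10^-17 / 5.37 × 10^-44 = 4.47 × 10^26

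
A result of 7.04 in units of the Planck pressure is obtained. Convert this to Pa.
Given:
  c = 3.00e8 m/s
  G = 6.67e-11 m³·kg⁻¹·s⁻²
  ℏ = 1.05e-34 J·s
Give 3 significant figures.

3.30e114 Pa

One Planck pressure: p_P = c⁷/(ℏG²) = 4.68e113 Pa.
7.04 × 4.68e113 Pa = 3.30e114 Pa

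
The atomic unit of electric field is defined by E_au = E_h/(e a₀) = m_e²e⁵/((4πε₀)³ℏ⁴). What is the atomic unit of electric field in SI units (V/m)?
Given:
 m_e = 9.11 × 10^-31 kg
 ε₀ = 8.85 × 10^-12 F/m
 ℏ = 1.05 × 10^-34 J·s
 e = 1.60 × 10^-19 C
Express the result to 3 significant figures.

E_au = E_h/(e a₀) = m_e²e⁵/((4πε₀)³ℏ⁴)
E_h = 4.38 × 10^-18 J
a₀ = 5.26 × 10^-11 m
E_h/(e·a₀) = 5.20 × 10^11 V/m

5.20 × 10^11 V/m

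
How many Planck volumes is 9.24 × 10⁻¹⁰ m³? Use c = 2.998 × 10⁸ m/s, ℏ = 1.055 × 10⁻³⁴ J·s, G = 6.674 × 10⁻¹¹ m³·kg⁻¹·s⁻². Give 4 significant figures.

Planck volume: V_P = (ℏG/c³)^(3/2) = 4.224 × 10⁻¹⁰⁵ m³.
9.24 × 10⁻¹⁰ / 4.224 × 10⁻¹⁰⁵ = 2.188 × 10⁹⁵

2.188 × 10⁹⁵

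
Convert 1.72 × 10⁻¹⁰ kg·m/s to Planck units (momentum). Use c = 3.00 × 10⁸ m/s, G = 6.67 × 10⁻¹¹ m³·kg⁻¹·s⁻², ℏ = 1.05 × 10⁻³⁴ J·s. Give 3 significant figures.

2.64 × 10⁻¹¹

Planck momentum: p_P = √(ℏc³/G) = 6.52 kg·m/s.
1.72 × 10⁻¹⁰ / 6.52 = 2.64 × 10⁻¹¹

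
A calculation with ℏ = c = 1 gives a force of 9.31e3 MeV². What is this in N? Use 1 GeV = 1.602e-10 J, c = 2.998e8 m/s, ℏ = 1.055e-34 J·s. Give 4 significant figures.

7.554e3 N

Force is [E]/[L] = [E]²/(ℏc); restore (ℏc)⁻¹.
1 GeV² → 1/(ℏc) × (1 GeV in J)² = 8.114e5 N.
Convert the energy scale: 9.31e3 MeV² = 9.31e-3 GeV².
Result: 9.31e-3 × 8.114e5 = 7.554e3 N.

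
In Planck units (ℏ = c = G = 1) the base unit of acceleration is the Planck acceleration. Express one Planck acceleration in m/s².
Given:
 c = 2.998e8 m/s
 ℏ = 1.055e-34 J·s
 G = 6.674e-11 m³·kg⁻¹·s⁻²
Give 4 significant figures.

5.560e51 m/s²

a_P = √(c⁷/(ℏG))
  = √(3.092e103)
  = 5.560e51 m/s²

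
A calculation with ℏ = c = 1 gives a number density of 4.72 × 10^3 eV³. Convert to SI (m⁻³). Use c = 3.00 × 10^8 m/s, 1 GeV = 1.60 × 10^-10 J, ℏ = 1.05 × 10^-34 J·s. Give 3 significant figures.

Number density is [L]⁻³ = [E]³/(ℏc)³.
1 GeV³ → 1/(ℏc)³ × (1 GeV in J)³ = 1.31 × 10^47 m⁻³.
Convert the energy scale: 4.72 × 10^3 eV³ = 4.72 × 10^-24 GeV³.
Result: 4.72 × 10^-24 × 1.31 × 10^47 = 6.19 × 10^23 m⁻³.

6.19 × 10^23 m⁻³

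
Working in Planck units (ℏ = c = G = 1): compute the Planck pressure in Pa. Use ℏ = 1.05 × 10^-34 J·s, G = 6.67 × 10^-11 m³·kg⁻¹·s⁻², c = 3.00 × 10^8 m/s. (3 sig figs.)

From ℏ = c = G = 1 the pressure scale is p_P = c⁷/(ℏG²).
  = 2.19 × 10^59 / 4.67 × 10^-55
  = 4.68 × 10^113 Pa

4.68 × 10^113 Pa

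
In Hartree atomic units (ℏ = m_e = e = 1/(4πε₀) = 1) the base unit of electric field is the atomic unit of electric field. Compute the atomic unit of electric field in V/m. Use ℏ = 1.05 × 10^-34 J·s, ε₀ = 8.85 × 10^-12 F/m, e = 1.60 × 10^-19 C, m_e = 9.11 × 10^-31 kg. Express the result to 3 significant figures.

5.20 × 10^11 V/m

E_au = E_h/(e a₀) = m_e²e⁵/((4πε₀)³ℏ⁴)
E_h = 4.38 × 10^-18 J
a₀ = 5.26 × 10^-11 m
E_h/(e·a₀) = 5.20 × 10^11 V/m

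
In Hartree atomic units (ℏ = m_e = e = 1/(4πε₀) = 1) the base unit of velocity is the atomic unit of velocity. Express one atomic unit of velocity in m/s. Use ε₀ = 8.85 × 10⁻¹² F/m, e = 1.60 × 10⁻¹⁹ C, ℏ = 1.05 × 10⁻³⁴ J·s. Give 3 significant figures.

v_au = e²/(4πε₀ℏ)
  = 2.56 × 10⁻³⁸ / 1.17 × 10⁻⁴⁴
  = 2.19 × 10⁶ m/s

2.19 × 10⁶ m/s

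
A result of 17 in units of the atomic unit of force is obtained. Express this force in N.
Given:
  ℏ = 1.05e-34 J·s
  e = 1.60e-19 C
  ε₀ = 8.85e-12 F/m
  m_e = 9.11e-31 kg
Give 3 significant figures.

1.42e-6 N

One atomic unit of force: F_au = E_h/a₀ = m_e²e⁶/((4πε₀)³ℏ⁴) = 8.33e-8 N.
17 × 8.33e-8 N = 1.42e-6 N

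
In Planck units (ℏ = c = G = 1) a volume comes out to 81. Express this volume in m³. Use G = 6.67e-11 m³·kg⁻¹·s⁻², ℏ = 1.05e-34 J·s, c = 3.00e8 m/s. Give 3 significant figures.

3.38e-103 m³

One Planck volume: V_P = (ℏG/c³)^(3/2) = 4.18e-105 m³.
81 × 4.18e-105 m³ = 3.38e-103 m³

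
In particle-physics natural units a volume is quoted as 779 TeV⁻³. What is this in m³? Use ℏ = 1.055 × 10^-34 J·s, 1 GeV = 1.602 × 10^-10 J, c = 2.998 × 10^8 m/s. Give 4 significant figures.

Volume is [L]³ = [E]⁻³·(ℏc)³.
1 GeV⁻³ → (ℏc)³ × (1 GeV in J)⁻³ = 7.696 × 10^-48 m³.
Convert the energy scale: 779 TeV⁻³ = 7.79 × 10^-7 GeV⁻³.
Result: 7.79 × 10^-7 × 7.696 × 10^-48 = 5.995 × 10^-54 m³.

5.995 × 10^-54 m³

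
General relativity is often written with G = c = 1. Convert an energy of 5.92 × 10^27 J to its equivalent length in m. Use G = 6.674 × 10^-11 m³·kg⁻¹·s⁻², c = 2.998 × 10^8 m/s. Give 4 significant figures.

Energy → length via G/c⁴.
5.92 × 10^27 J × (G/c⁴) = 4.891 × 10^-17 m

4.891 × 10^-17 m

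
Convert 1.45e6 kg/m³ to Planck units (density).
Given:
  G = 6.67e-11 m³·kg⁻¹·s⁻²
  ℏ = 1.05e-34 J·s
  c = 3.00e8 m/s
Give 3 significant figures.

2.79e-91

Planck density: ρ_P = c⁵/(ℏG²) = 5.20e96 kg/m³.
1.45e6 / 5.20e96 = 2.79e-91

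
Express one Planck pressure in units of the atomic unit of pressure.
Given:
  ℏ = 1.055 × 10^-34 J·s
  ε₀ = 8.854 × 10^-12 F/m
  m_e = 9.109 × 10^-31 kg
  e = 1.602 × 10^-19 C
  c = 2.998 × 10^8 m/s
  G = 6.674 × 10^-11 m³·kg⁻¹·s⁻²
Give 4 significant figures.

1.581 × 10^100

Planck pressure: p_P = c⁷/(ℏG²) = 4.632 × 10^113 Pa
atomic unit of pressure: P_au = E_h/a₀³ = m_e⁴e¹⁰/((4πε₀)⁵ℏ⁸) = 2.929 × 10^13 Pa
ratio = 4.632 × 10^113 / 2.929 × 10^13 = 1.581 × 10^100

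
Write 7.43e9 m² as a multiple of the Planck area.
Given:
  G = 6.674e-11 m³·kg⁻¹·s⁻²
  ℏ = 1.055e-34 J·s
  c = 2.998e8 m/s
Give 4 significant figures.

2.843e79

Planck area: A_P = ℏG/c³ = 2.613e-70 m².
7.43e9 / 2.613e-70 = 2.843e79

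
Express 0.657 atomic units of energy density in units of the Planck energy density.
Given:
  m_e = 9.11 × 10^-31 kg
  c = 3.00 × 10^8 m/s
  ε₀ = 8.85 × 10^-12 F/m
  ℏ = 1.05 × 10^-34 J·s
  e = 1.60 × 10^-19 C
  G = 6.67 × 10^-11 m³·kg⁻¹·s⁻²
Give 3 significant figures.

4.23 × 10^-101

atomic unit of energy density: u_au = E_h/a₀³ = m_e⁴e¹⁰/((4πε₀)⁵ℏ⁸) = 3.01 × 10^13 J/m³
Planck energy density: u_P = c⁷/(ℏG²) = 4.68 × 10^113 J/m³
0.657 × 3.01 × 10^13 / 4.68 × 10^113 = 4.23 × 10^-101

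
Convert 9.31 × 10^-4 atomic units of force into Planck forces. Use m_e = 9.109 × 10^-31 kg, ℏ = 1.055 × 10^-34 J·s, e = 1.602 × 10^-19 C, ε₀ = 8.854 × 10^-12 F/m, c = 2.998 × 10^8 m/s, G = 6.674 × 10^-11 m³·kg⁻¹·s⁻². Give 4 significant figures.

atomic unit of force: F_au = E_h/a₀ = m_e²e⁶/((4πε₀)³ℏ⁴) = 8.220 × 10^-8 N
Planck force: F_P = c⁴/G = 1.210 × 10^44 N
9.31 × 10^-4 × 8.220 × 10^-8 / 1.210 × 10^44 = 6.322 × 10^-55

6.322 × 10^-55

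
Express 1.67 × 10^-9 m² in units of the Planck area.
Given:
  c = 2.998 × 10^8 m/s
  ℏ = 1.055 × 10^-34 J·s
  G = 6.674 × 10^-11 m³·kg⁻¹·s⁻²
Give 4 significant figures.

6.391 × 10^60

Planck area: A_P = ℏG/c³ = 2.613 × 10^-70 m².
1.67 × 10^-9 / 2.613 × 10^-70 = 6.391 × 10^60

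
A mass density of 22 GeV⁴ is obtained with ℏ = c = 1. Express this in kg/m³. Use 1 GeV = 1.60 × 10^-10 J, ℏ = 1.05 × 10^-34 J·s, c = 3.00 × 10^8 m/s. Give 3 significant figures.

Mass density is [E]/(c²[L]³) = [E]⁴/(ℏ³c⁵).
1 GeV⁴ → 1/(ℏ³c⁵) × (1 GeV in J)⁴ = 2.33 × 10^20 kg/m³.
Result: 22 × 2.33 × 10^20 = 5.13 × 10^21 kg/m³.

5.13 × 10^21 kg/m³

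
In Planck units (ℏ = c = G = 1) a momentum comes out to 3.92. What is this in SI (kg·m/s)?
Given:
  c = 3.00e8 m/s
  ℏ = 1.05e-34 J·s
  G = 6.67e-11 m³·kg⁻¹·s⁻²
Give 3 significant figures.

25.6 kg·m/s

One Planck momentum: p_P = √(ℏc³/G) = 6.52 kg·m/s.
3.92 × 6.52 kg·m/s = 25.6 kg·m/s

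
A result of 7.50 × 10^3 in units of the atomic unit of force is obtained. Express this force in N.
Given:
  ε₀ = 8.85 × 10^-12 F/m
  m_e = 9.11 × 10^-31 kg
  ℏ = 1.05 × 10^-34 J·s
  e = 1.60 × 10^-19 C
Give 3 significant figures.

One atomic unit of force: F_au = E_h/a₀ = m_e²e⁶/((4πε₀)³ℏ⁴) = 8.33 × 10^-8 N.
7.50 × 10^3 × 8.33 × 10^-8 N = 6.25 × 10^-4 N

6.25 × 10^-4 N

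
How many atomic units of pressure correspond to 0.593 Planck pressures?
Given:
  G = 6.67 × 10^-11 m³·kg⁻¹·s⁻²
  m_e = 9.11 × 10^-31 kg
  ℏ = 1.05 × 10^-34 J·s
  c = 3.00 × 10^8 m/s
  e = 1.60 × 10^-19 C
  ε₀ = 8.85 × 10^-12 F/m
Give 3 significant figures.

Planck pressure: p_P = c⁷/(ℏG²) = 4.68 × 10^113 Pa
atomic unit of pressure: P_au = E_h/a₀³ = m_e⁴e¹⁰/((4πε₀)⁵ℏ⁸) = 3.01 × 10^13 Pa
0.593 × 4.68 × 10^113 / 3.01 × 10^13 = 9.21 × 10^99

9.21 × 10^99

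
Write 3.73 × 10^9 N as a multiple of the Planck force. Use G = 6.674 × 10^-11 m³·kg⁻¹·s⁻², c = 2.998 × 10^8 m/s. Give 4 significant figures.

3.082 × 10^-35

Planck force: F_P = c⁴/G = 1.210 × 10^44 N.
3.73 × 10^9 / 1.210 × 10^44 = 3.082 × 10^-35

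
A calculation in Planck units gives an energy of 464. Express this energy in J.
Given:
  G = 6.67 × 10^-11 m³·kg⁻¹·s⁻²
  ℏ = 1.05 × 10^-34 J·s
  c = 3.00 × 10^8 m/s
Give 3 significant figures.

9.08 × 10^11 J

One Planck energy: E_P = √(ℏc⁵/G) = 1.96 × 10^9 J.
464 × 1.96 × 10^9 J = 9.08 × 10^11 J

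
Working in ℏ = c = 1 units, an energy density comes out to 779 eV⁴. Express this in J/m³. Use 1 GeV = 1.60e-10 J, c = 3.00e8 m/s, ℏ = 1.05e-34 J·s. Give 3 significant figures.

[E]/[L]³ = [E]⁴/(ℏc)³; restore (ℏc)⁻³.
1 GeV⁴ → 1/(ℏc)³ × (1 GeV in J)⁴ = 2.10e37 J/m³.
Convert the energy scale: 779 eV⁴ = 7.79e-34 GeV⁴.
Result: 7.79e-34 × 2.10e37 = 1.63e4 J/m³.

1.63e4 J/m³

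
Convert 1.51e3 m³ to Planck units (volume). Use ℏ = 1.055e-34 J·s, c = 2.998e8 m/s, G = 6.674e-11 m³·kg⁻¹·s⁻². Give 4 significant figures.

Planck volume: V_P = (ℏG/c³)^(3/2) = 4.224e-105 m³.
1.51e3 / 4.224e-105 = 3.575e107

3.575e107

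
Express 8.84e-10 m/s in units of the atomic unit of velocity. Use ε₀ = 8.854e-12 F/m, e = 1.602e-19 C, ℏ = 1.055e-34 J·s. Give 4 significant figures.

4.043e-16

atomic unit of velocity: v_au = e²/(4πε₀ℏ) = 2.186e6 m/s.
8.84e-10 / 2.186e6 = 4.043e-16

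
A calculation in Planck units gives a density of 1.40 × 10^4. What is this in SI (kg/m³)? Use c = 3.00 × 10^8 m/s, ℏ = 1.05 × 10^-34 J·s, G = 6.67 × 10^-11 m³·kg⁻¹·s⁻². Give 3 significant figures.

One Planck density: ρ_P = c⁵/(ℏG²) = 5.20 × 10^96 kg/m³.
1.40 × 10^4 × 5.20 × 10^96 kg/m³ = 7.28 × 10^100 kg/m³

7.28 × 10^100 kg/m³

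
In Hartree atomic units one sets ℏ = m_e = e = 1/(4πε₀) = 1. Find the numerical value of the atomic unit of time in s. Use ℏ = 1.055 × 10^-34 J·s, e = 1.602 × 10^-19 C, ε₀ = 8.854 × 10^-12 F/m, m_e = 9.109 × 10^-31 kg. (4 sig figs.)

2.423 × 10^-17 s

τ_au = (4πε₀)²ℏ³/(m_e e⁴)
E_h = 4.354 × 10^-18 J
ℏ/E_h = 2.423 × 10^-17 s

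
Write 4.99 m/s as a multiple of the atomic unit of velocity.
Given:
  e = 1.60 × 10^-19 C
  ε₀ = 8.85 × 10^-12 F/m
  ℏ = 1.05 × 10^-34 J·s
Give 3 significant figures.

atomic unit of velocity: v_au = e²/(4πε₀ℏ) = 2.19 × 10^6 m/s.
4.99 / 2.19 × 10^6 = 2.28 × 10^-6

2.28 × 10^-6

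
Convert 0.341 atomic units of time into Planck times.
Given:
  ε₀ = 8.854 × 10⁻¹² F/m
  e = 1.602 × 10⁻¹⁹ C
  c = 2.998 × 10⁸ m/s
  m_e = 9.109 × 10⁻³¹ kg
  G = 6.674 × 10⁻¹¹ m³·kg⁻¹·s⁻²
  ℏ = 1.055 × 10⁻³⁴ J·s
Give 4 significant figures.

1.532 × 10²⁶

atomic unit of time: τ_au = (4πε₀)²ℏ³/(m_e e⁴) = 2.423 × 10⁻¹⁷ s
Planck time: t_P = √(ℏG/c⁵) = 5.392 × 10⁻⁴⁴ s
0.341 × 2.423 × 10⁻¹⁷ / 5.392 × 10⁻⁴⁴ = 1.532 × 10²⁶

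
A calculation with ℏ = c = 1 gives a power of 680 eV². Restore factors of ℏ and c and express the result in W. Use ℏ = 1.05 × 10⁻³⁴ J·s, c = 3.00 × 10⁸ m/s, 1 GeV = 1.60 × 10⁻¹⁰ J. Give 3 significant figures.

0.166 W

Power is [E]/[T] = [E]²/ℏ.
1 GeV² → 1/ℏ × (1 GeV in J)² = 2.44 × 10¹⁴ W.
Convert the energy scale: 680 eV² = 6.80 × 10⁻¹⁶ GeV².
Result: 6.80 × 10⁻¹⁶ × 2.44 × 10¹⁴ = 0.166 W.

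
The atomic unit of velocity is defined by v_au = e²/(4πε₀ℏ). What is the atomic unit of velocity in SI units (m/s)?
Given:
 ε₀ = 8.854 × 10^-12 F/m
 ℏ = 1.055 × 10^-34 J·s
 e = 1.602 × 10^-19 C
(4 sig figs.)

2.186 × 10^6 m/s

v_au = e²/(4πε₀ℏ)
  = 2.566 × 10^-38 / 1.174 × 10^-44
  = 2.186 × 10^6 m/s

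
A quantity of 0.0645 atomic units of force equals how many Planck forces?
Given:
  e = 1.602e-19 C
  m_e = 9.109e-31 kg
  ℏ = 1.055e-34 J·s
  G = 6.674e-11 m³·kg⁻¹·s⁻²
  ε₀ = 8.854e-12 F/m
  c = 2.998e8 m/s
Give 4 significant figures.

4.380e-53

atomic unit of force: F_au = E_h/a₀ = m_e²e⁶/((4πε₀)³ℏ⁴) = 8.220e-8 N
Planck force: F_P = c⁴/G = 1.210e44 N
0.0645 × 8.220e-8 / 1.210e44 = 4.380e-53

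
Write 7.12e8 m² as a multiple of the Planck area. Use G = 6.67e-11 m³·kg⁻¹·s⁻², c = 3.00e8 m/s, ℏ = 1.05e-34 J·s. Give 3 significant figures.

2.74e78

Planck area: A_P = ℏG/c³ = 2.59e-70 m².
7.12e8 / 2.59e-70 = 2.74e78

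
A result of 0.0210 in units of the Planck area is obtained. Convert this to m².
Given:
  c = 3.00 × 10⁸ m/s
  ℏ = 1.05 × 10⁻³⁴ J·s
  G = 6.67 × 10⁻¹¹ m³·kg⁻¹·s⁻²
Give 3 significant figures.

5.45 × 10⁻⁷² m²

One Planck area: A_P = ℏG/c³ = 2.59 × 10⁻⁷⁰ m².
0.0210 × 2.59 × 10⁻⁷⁰ m² = 5.45 × 10⁻⁷² m²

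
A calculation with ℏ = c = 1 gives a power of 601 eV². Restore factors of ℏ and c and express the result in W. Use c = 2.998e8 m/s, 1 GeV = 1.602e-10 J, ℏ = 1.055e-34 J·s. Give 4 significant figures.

0.1462 W

Power is [E]/[T] = [E]²/ℏ.
1 GeV² → 1/ℏ × (1 GeV in J)² = 2.433e14 W.
Convert the energy scale: 601 eV² = 6.01e-16 GeV².
Result: 6.01e-16 × 2.433e14 = 0.1462 W.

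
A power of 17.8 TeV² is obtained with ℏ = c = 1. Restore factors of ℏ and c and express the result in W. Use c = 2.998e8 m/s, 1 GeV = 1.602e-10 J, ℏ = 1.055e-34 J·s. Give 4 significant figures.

Power is [E]/[T] = [E]²/ℏ.
1 GeV² → 1/ℏ × (1 GeV in J)² = 2.433e14 W.
Convert the energy scale: 17.8 TeV² = 1.78e7 GeV².
Result: 1.78e7 × 2.433e14 = 4.330e21 W.

4.330e21 W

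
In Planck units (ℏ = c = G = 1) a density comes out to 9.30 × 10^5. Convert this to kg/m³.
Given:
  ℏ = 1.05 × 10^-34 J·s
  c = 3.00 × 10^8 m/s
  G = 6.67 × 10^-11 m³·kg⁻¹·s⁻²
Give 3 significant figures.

One Planck density: ρ_P = c⁵/(ℏG²) = 5.20 × 10^96 kg/m³.
9.30 × 10^5 × 5.20 × 10^96 kg/m³ = 4.84 × 10^102 kg/m³

4.84 × 10^102 kg/m³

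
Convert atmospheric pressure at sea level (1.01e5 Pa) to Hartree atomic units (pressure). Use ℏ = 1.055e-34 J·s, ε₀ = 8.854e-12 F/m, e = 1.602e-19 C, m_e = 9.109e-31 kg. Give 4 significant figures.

atomic unit of pressure: P_au = E_h/a₀³ = m_e⁴e¹⁰/((4πε₀)⁵ℏ⁸) = 2.929e13 Pa.
1.01e5 / 2.929e13 = 3.448e-9

3.448e-9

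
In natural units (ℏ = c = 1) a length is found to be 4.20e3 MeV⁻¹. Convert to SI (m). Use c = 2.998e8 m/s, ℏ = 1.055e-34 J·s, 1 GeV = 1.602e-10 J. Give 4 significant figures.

A length is [E]⁻¹ in ℏ=c=1; restore one factor of ℏc.
1 GeV⁻¹ → ℏc × (1 GeV in J)⁻¹ = 1.974e-16 m.
Convert the energy scale: 4.20e3 MeV⁻¹ = 4.20e6 GeV⁻¹.
Result: 4.20e6 × 1.974e-16 = 8.292e-10 m.

8.292e-10 m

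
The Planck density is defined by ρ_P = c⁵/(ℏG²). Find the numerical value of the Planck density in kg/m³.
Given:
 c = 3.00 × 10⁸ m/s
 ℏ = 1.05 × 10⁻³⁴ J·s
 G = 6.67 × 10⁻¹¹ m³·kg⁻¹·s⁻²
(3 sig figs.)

5.20 × 10⁹⁶ kg/m³

ρ_P = c⁵/(ℏG²)
  = 2.43 × 10⁴² / 4.67 × 10⁻⁵⁵
  = 5.20 × 10⁹⁶ kg/m³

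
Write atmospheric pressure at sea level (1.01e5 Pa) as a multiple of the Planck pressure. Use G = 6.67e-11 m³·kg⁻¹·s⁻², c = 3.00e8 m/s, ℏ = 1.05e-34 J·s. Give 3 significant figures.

2.16e-109

Planck pressure: p_P = c⁷/(ℏG²) = 4.68e113 Pa.
1.01e5 / 4.68e113 = 2.16e-109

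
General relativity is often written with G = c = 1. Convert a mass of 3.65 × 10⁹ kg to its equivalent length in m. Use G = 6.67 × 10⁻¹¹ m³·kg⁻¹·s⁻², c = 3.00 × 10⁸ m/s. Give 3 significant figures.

In G = c = 1 units mass has dimensions of length; the conversion factor is G/c².
3.65 × 10⁹ kg × (G/c²) = 2.71 × 10⁻¹⁸ m

2.71 × 10⁻¹⁸ m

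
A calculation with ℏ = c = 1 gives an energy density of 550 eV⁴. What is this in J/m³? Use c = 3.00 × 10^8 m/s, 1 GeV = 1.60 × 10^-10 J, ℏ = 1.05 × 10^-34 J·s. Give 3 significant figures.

1.15 × 10^4 J/m³

[E]/[L]³ = [E]⁴/(ℏc)³; restore (ℏc)⁻³.
1 GeV⁴ → 1/(ℏc)³ × (1 GeV in J)⁴ = 2.10 × 10^37 J/m³.
Convert the energy scale: 550 eV⁴ = 5.50 × 10^-34 GeV⁴.
Result: 5.50 × 10^-34 × 2.10 × 10^37 = 1.15 × 10^4 J/m³.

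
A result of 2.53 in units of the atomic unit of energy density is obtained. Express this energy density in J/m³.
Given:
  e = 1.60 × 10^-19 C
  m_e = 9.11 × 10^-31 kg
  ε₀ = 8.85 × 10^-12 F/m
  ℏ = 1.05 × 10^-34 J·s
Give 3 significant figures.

One atomic unit of energy density: u_au = E_h/a₀³ = m_e⁴e¹⁰/((4πε₀)⁵ℏ⁸) = 3.01 × 10^13 J/m³.
2.53 × 3.01 × 10^13 J/m³ = 7.62 × 10^13 J/m³

7.62 × 10^13 J/m³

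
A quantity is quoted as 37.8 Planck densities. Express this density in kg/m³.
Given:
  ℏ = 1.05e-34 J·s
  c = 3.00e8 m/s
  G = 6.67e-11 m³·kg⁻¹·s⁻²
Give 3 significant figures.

One Planck density: ρ_P = c⁵/(ℏG²) = 5.20e96 kg/m³.
37.8 × 5.20e96 kg/m³ = 1.97e98 kg/m³

1.97e98 kg/m³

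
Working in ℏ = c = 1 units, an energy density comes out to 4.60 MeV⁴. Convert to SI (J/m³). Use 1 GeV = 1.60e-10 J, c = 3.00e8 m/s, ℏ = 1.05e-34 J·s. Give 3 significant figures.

[E]/[L]³ = [E]⁴/(ℏc)³; restore (ℏc)⁻³.
1 GeV⁴ → 1/(ℏc)³ × (1 GeV in J)⁴ = 2.10e37 J/m³.
Convert the energy scale: 4.60 MeV⁴ = 4.60e-12 GeV⁴.
Result: 4.60e-12 × 2.10e37 = 9.65e25 J/m³.

9.65e25 J/m³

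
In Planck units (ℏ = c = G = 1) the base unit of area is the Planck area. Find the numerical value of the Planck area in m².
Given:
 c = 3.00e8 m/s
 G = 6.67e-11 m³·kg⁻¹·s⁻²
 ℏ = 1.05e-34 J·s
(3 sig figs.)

2.59e-70 m²

A_P = ℏG/c³
  = 7.00e-45 / 2.70e25
  = 2.59e-70 m²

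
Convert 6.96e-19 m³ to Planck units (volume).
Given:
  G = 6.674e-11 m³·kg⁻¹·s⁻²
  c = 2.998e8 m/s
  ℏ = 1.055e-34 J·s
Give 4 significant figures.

Planck volume: V_P = (ℏG/c³)^(3/2) = 4.224e-105 m³.
6.96e-19 / 4.224e-105 = 1.648e86

1.648e86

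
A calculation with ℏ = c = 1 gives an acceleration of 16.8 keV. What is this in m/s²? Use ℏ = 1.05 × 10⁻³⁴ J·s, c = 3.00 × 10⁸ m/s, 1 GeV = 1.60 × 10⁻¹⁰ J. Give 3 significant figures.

7.68 × 10²⁷ m/s²

Acceleration is [L]/[T]² = c·[E]/ℏ.
1 GeV → c/ℏ × (1 GeV in J) = 4.57 × 10³² m/s².
Convert the energy scale: 16.8 keV = 1.68 × 10⁻⁵ GeV.
Result: 1.68 × 10⁻⁵ × 4.57 × 10³² = 7.68 × 10²⁷ m/s².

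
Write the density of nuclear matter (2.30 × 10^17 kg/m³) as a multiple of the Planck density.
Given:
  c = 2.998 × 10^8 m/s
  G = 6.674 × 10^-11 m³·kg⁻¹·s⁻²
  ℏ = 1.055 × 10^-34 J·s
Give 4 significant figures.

Planck density: ρ_P = c⁵/(ℏG²) = 5.154 × 10^96 kg/m³.
2.30 × 10^17 / 5.154 × 10^96 = 4.463 × 10^-80

4.463 × 10^-80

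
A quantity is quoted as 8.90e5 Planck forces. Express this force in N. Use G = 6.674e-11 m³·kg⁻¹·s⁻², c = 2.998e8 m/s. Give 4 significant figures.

1.077e50 N

One Planck force: F_P = c⁴/G = 1.210e44 N.
8.90e5 × 1.210e44 N = 1.077e50 N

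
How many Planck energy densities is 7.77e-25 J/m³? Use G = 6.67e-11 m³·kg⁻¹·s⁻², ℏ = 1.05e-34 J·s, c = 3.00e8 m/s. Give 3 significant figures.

1.66e-138

Planck energy density: u_P = c⁷/(ℏG²) = 4.68e113 J/m³.
7.77e-25 / 4.68e113 = 1.66e-138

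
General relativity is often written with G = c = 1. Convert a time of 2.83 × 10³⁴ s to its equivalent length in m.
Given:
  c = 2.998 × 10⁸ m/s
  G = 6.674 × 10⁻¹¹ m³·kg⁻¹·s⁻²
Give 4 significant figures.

8.484 × 10⁴² m

Time → length via c.
2.83 × 10³⁴ s × (c) = 8.484 × 10⁴² m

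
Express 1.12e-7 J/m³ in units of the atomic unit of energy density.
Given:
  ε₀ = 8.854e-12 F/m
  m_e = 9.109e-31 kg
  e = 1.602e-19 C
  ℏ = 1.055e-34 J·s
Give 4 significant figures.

3.824e-21

atomic unit of energy density: u_au = E_h/a₀³ = m_e⁴e¹⁰/((4πε₀)⁵ℏ⁸) = 2.929e13 J/m³.
1.12e-7 / 2.929e13 = 3.824e-21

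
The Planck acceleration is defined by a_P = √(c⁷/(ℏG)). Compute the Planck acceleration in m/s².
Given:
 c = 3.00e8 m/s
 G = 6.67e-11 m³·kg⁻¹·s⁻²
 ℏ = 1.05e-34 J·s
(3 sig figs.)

a_P = √(c⁷/(ℏG))
  = √(3.12e103)
  = 5.59e51 m/s²

5.59e51 m/s²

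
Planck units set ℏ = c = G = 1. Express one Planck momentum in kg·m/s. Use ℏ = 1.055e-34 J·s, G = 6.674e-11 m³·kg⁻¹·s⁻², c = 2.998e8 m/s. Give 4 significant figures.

The unique combination of the constants set to 1 with dimensions of momentum is p_P = √(ℏc³/G).
  = √(42.60)
  = 6.527 kg·m/s

6.527 kg·m/s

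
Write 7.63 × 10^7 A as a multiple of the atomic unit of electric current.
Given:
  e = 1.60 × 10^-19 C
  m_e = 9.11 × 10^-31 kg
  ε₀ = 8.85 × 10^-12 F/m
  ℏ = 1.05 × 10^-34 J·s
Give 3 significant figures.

1.14 × 10^10

atomic unit of electric current: I_au = e E_h/ℏ = m_e e⁵/((4πε₀)²ℏ³) = 6.67 × 10^-3 A.
7.63 × 10^7 / 6.67 × 10^-3 = 1.14 × 10^10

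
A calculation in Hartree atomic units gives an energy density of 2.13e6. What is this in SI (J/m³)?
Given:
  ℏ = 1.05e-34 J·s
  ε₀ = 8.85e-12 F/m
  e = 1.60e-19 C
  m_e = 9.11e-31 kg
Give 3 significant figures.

One atomic unit of energy density: u_au = E_h/a₀³ = m_e⁴e¹⁰/((4πε₀)⁵ℏ⁸) = 3.01e13 J/m³.
2.13e6 × 3.01e13 J/m³ = 6.42e19 J/m³

6.42e19 J/m³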